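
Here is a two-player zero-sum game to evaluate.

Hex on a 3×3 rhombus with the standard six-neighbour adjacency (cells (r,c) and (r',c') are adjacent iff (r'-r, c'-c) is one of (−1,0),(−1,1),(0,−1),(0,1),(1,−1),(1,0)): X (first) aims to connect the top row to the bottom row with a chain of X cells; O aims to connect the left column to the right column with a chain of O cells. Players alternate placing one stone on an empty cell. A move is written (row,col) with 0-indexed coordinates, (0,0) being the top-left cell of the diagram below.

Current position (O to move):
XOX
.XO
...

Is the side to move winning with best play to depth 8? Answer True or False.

ply 1, O at XOX/.XO/... | (1,0)=-1→XOX/OXO/...*; (2,0)=-1→XOX/.XO/O..; (2,1)=-1→XOX/.XO/.O.; (2,2)=-1→XOX/.XO/..O
ply 2, X at XOX/OXO/... | (2,0)=+1→XOX/OXO/X..*; (2,1)=+1→XOX/OXO/.X.; (2,2)=+1→XOX/OXO/..X
ply 3: XOX/OXO/X.. is terminal -1 (O); from XOX/.XO/... depth 8

O winning at [XOX/.XO/...]: False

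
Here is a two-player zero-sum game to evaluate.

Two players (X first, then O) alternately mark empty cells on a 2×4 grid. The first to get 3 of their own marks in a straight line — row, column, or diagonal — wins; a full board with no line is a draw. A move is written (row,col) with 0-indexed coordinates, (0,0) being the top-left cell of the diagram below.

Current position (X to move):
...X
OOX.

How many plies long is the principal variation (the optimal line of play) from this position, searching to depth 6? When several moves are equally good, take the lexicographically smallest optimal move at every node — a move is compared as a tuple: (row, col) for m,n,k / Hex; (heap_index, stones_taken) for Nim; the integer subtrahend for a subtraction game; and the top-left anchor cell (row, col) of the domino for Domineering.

PV length from [...X/OOX.]: 4 plies

[...X/OOX.] X move#1: (0,0):+0/X..X/OOX.*, (0,1):+0/.X.X/OOX., (0,2):+0/..XX/OOX., (1,3):+0/...X/OOXX
[X..X/OOX.] O move#2: (0,1):+0/XO.X/OOX.*, (0,2):+0/X.OX/OOX., (1,3):+0/X..X/OOXO
[XO.X/OOX.] X move#3: (0,2):+0/XOXX/OOX.*, (1,3):+0/XO.X/OOXX
[XOXX/OOX.] O move#4: (1,3):+0/XOXX/OOXO*
[XOXX/OOXO] end (terminal +0, X#5); searched ...X/OOX. to 6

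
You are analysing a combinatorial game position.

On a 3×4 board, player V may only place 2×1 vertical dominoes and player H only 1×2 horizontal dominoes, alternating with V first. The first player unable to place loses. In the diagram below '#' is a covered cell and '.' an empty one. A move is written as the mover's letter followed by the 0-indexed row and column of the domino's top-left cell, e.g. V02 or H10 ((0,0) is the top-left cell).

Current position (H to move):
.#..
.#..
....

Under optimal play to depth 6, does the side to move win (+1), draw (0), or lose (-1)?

p1 H@[.#../.#../....]: H02[.###/.#../....]-1 H12[.#../.###/....]+1* H20[.#../.#../##..]-1 H21[.#../.#../.##.]-1 H22[.#../.#../..##]-1
p2 V@[.#../.###/....]: V00[##../####/....]-1* V10[.#../####/#...]-1
p3 H@[##../####/....]: H02[####/####/....]+1* H20[##../####/##..]+1 H21[##../####/.##.]+1 H22[##../####/..##]+1
p4 V@[####/####/....] terminal -1; root [.#../.#../....] d6

value(.#../.#../...., H) = +1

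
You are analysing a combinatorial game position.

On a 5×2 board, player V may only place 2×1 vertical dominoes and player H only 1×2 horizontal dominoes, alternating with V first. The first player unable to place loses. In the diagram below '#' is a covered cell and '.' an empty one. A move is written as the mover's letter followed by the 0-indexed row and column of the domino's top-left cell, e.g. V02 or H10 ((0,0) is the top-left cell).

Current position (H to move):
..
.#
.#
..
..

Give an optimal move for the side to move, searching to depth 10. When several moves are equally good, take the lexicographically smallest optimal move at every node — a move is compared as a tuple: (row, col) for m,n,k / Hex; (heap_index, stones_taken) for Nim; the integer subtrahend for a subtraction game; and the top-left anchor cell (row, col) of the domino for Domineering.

H's best at [../.#/.#/../..]: H30

ply 1, H at ../.#/.#/../.. | H00=-1→##/.#/.#/../..; H30=+1→../.#/.#/##/..*; H40=+1→../.#/.#/../##
ply 2, V at ../.#/.#/##/.. | V00=-1→#./##/.#/##/..*; V10=-1→../##/##/##/..
ply 3, H at #./##/.#/##/.. | H40=+1→#./##/.#/##/##*
ply 4: #./##/.#/##/## is terminal -1 (V); from ../.#/.#/../.. depth 10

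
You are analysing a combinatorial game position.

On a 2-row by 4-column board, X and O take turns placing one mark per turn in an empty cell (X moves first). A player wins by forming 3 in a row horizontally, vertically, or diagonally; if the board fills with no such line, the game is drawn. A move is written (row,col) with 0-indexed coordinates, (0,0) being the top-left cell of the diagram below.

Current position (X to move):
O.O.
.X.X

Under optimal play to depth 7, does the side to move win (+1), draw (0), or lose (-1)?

value(O.O./.X.X, X) = +1

[O.O./.X.X] X move#1: (0,1):+0/OXO./.X.X, (0,3):-1/O.OX/.X.X, (1,0):-1/O.O./XX.X, (1,2):+1/O.O./.XXX*
[O.O./.XXX] end (terminal -1, O#2); searched O.O./.X.X to 7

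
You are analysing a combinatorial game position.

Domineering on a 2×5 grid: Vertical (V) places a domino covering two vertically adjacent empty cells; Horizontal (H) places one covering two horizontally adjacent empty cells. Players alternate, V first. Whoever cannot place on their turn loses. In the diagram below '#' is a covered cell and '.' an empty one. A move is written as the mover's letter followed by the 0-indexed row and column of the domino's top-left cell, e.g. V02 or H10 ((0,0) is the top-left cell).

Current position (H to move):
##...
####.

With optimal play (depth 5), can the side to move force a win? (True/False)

H winning at [##.../####.]: True

[##.../####.] H move#1: H02:-1/####./####., H03:+1/##.##/####.*
[##.##/####.] end (terminal -1, V#2); searched ##.../####. to 5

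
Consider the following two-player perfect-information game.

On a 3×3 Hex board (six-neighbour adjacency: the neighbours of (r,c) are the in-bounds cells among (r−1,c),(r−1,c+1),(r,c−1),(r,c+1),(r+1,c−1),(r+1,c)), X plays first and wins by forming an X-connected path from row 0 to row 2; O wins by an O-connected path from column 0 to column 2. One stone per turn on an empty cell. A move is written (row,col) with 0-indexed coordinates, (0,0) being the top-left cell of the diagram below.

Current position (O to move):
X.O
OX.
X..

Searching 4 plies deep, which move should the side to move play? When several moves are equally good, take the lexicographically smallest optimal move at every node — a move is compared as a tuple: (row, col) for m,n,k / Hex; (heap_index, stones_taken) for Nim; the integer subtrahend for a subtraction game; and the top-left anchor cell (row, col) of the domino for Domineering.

O's best at [X.O/OX./X..]: (0,1)

p1 O@[X.O/OX./X..]: (0,1)[XOO/OX./X..]+1* (1,2)[X.O/OXO/X..]-1 (2,1)[X.O/OX./XO.]-1 (2,2)[X.O/OX./X.O]-1
p2 X@[XOO/OX./X..] terminal -1; root [X.O/OX./X..] d4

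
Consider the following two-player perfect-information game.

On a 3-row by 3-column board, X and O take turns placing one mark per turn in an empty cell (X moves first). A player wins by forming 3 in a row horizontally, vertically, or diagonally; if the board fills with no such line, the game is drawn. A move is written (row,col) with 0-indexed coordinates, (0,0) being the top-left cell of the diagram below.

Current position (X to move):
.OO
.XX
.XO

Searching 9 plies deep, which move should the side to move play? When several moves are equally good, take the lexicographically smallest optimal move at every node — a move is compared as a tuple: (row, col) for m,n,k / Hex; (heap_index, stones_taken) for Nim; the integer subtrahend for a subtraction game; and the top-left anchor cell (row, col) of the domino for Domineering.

p1 X@[.OO/.XX/.XO]: (0,0)[XOO/.XX/.XO]+0 (1,0)[.OO/XXX/.XO]+1* (2,0)[.OO/.XX/XXO]-1
p2 O@[.OO/XXX/.XO] terminal -1; root [.OO/.XX/.XO] d9

X's best at [.OO/.XX/.XO]: (1,0)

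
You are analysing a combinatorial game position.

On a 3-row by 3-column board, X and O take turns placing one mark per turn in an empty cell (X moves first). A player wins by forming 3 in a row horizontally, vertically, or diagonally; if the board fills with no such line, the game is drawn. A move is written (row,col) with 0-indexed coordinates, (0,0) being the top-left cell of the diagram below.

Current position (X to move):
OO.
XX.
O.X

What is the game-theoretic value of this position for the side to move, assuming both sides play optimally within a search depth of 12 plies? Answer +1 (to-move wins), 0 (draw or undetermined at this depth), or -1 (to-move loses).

ply 1, X at OO./XX./O.X | (0,2)=+0→OOX/XX./O.X; (1,2)=+1→OO./XXX/O.X*; (2,1)=-1→OO./XX./OXX
ply 2: OO./XXX/O.X is terminal -1 (O); from OO./XX./O.X depth 12

value(OO./XX./O.X, X) = +1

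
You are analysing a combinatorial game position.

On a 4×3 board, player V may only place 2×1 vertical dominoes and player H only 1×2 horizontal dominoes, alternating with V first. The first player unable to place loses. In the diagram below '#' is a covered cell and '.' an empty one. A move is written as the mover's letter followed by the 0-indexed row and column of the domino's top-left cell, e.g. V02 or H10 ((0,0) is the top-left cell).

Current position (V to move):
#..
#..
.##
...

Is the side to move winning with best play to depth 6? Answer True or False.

[#../#../.##/...] V move#1: V01:+1/##./##./.##/...*, V02:+1/#.#/#.#/.##/..., V20:-1/#../#../###/#..
[##./##./.##/...] H move#2: H30:-1/##./##./.##/##.*, H31:-1/##./##./.##/.##
[##./##./.##/##.] V move#3: V02:+1/###/###/.##/##.*
[###/###/.##/##.] end (terminal -1, H#4); searched #../#../.##/... to 6

V winning at [#../#../.##/...]: True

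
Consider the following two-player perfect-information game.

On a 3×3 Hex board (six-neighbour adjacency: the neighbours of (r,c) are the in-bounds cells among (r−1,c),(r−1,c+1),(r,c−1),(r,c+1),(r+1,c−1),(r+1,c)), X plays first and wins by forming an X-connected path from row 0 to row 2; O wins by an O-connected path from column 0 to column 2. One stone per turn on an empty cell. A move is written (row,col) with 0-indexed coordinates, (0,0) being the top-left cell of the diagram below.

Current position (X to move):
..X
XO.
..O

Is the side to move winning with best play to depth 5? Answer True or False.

[..X/XO./..O] X move#1: (0,0):-1/X.X/XO./..O, (0,1):-1/.XX/XO./..O, (1,2):+1/..X/XOX/..O*, (2,0):+1/..X/XO./X.O, (2,1):+1/..X/XO./.XO
[..X/XOX/..O] O move#2: (0,0):-1/O.X/XOX/..O*, (0,1):-1/.OX/XOX/..O, (2,0):-1/..X/XOX/O.O, (2,1):-1/..X/XOX/.OO
[O.X/XOX/..O] X move#3: (0,1):+1/OXX/XOX/..O*, (2,0):+1/O.X/XOX/X.O, (2,1):+1/O.X/XOX/.XO
[OXX/XOX/..O] O move#4: (2,0):-1/OXX/XOX/O.O*, (2,1):-1/OXX/XOX/.OO
[OXX/XOX/O.O] X move#5: (2,1):+1/OXX/XOX/OXO*
[OXX/XOX/OXO] end (terminal -1, O#6); searched ..X/XO./..O to 5

X winning at [..X/XO./..O]: True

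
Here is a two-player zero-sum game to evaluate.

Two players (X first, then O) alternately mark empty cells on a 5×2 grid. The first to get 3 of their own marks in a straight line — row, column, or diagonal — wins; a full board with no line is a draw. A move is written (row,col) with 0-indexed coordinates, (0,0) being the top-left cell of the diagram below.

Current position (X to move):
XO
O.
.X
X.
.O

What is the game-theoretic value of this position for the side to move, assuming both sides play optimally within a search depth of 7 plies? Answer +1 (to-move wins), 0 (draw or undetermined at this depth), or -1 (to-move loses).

value(XO/O./.X/X./.O, X) = 0

ply 1, X at XO/O./.X/X./.O | (1,1)=+0→XO/OX/.X/X./.O*; (2,0)=+0→XO/O./XX/X./.O; (3,1)=+0→XO/O./.X/XX/.O; (4,0)=+0→XO/O./.X/X./XO
ply 2, O at XO/OX/.X/X./.O | (2,0)=-1→XO/OX/OX/X./.O; (3,1)=+0→XO/OX/.X/XO/.O*; (4,0)=-1→XO/OX/.X/X./OO
ply 3, X at XO/OX/.X/XO/.O | (2,0)=+0→XO/OX/XX/XO/.O*; (4,0)=+0→XO/OX/.X/XO/XO
ply 4, O at XO/OX/XX/XO/.O | (4,0)=+0→XO/OX/XX/XO/OO*
ply 5: XO/OX/XX/XO/OO is terminal +0 (X); from XO/O./.X/X./.O depth 7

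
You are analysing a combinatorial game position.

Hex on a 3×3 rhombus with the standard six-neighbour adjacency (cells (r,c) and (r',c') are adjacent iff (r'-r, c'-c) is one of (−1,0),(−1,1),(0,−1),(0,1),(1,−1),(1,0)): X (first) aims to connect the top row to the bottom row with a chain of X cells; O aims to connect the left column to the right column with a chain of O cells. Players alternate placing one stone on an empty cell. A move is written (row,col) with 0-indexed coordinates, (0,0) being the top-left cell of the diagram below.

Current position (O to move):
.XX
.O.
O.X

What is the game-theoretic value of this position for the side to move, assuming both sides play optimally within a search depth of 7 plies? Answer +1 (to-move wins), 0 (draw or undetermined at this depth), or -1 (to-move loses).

p1 O@[.XX/.O./O.X]: (0,0)[OXX/.O./O.X]-1 (1,0)[.XX/OO./O.X]-1 (1,2)[.XX/.OO/O.X]+1* (2,1)[.XX/.O./OOX]-1
p2 X@[.XX/.OO/O.X] terminal -1; root [.XX/.O./O.X] d7

value(.XX/.O./O.X, O) = +1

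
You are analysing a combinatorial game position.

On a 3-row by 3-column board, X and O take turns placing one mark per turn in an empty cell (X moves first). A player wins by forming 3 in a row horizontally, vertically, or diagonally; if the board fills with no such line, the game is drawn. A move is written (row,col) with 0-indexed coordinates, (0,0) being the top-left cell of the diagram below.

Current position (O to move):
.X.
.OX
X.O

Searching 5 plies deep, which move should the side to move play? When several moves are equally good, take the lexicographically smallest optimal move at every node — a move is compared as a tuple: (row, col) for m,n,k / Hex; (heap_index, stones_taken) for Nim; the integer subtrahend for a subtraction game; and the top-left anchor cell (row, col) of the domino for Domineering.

O's best at [.X./.OX/X.O]: (0,0)

ply 1, O at .X./.OX/X.O | (0,0)=+1→OX./.OX/X.O*; (0,2)=+0→.XO/.OX/X.O; (1,0)=+0→.X./OOX/X.O; (2,1)=-1→.X./.OX/XOO
ply 2: OX./.OX/X.O is terminal -1 (X); from .X./.OX/X.O depth 5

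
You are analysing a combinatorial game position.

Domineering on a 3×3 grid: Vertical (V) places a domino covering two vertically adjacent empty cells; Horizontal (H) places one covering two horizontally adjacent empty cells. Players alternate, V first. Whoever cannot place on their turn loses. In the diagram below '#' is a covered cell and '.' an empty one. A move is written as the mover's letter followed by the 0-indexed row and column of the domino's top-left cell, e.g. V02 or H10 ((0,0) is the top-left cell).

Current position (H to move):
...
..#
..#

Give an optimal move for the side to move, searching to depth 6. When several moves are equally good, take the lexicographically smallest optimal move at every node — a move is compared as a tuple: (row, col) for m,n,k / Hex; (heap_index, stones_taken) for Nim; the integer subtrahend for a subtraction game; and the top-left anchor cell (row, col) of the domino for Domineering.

H's best at [.../..#/..#]: H10

ply 1, H at .../..#/..# | H00=-1→##./..#/..#; H01=-1→.##/..#/..#; H10=+1→.../###/..#*; H20=-1→.../..#/###
ply 2: .../###/..# is terminal -1 (V); from .../..#/..# depth 6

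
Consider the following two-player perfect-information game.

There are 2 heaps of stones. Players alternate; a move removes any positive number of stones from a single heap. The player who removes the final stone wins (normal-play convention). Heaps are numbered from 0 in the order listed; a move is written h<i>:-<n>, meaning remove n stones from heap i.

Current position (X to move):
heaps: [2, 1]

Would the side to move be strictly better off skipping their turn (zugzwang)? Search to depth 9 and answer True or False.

[(2,1)] X move#1: h0:-1:+1/(1,1)*, h0:-2:-1/(0,1), h1:-1:-1/(2,0)
[(1,1)] O move#2: h0:-1:-1/(0,1)*, h1:-1:-1/(1,0)
[(0,1)] X move#3: h1:-1:+1/(0,0)*
[(0,0)] end (terminal -1, O#4); searched (2,1) to 9
pass branch (O moves first from the same position):
  | [(2,1)] O move#1: h0:-1:+1/(1,1)*, h0:-2:-1/(0,1), h1:-1:-1/(2,0)
  | [(1,1)] X move#2: h0:-1:-1/(0,1)*, h1:-1:-1/(1,0)
  | [(0,1)] O move#3: h1:-1:+1/(0,0)*
  | [(0,0)] end (terminal -1, X#4); searched (2,1) to 9
X moving scores +1; X passing scores -1

zugzwang((2,1), X) = False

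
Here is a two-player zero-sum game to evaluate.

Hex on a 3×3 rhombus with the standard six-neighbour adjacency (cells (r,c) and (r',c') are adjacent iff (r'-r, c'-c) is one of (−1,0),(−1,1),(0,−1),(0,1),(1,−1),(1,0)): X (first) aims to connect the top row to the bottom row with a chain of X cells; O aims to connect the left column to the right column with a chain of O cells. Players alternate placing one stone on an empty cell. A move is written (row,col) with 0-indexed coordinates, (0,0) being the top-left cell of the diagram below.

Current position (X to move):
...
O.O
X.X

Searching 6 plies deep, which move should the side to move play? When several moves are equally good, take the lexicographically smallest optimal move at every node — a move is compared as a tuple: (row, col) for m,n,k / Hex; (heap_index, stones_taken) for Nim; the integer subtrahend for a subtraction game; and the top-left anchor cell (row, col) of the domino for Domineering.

[.../O.O/X.X] X move#1: (0,0):-1/X../O.O/X.X, (0,1):-1/.X./O.O/X.X, (0,2):-1/..X/O.O/X.X, (1,1):+1/.../OXO/X.X*, (2,1):-1/.../O.O/XXX
[.../OXO/X.X] O move#2: (0,0):-1/O../OXO/X.X*, (0,1):-1/.O./OXO/X.X, (0,2):-1/..O/OXO/X.X, (2,1):-1/.../OXO/XOX
[O../OXO/X.X] X move#3: (0,1):+1/OX./OXO/X.X*, (0,2):+1/O.X/OXO/X.X, (2,1):+1/O../OXO/XXX
[OX./OXO/X.X] end (terminal -1, O#4); searched .../O.O/X.X to 6

X's best at [.../O.O/X.X]: (1,1)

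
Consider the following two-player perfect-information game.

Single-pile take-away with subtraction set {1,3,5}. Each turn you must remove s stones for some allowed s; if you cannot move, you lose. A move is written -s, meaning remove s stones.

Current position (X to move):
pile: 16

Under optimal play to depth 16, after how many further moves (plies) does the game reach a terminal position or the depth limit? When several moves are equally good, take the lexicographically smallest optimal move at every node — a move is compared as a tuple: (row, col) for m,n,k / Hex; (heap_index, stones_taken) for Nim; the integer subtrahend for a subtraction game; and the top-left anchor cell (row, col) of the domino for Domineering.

PV length from [16]: 16 plies

ply 1, X at 16 | -1=-1→15*; -3=-1→13; -5=-1→11
ply 2, O at 15 | -1=+1→14*; -3=+1→12; -5=+1→10
ply 3, X at 14 | -1=-1→13*; -3=-1→11; -5=-1→9
ply 4, O at 13 | -1=+1→12*; -3=+1→10; -5=+1→8
ply 5, X at 12 | -1=-1→11*; -3=-1→9; -5=-1→7
ply 6, O at 11 | -1=+1→10*; -3=+1→8; -5=+1→6
ply 7, X at 10 | -1=-1→9*; -3=-1→7; -5=-1→5
ply 8, O at 9 | -1=+1→8*; -3=+1→6; -5=+1→4
ply 9, X at 8 | -1=-1→7*; -3=-1→5; -5=-1→3
ply 10, O at 7 | -1=+1→6*; -3=+1→4; -5=+1→2
ply 11, X at 6 | -1=-1→5*; -3=-1→3; -5=-1→1
ply 12, O at 5 | -1=+1→4*; -3=+1→2; -5=+1→0
ply 13, X at 4 | -1=-1→3*; -3=-1→1
ply 14, O at 3 | -1=+1→2*; -3=+1→0
ply 15, X at 2 | -1=-1→1*
ply 16, O at 1 | -1=+1→0*
ply 17: 0 is terminal -1 (X); from 16 depth 16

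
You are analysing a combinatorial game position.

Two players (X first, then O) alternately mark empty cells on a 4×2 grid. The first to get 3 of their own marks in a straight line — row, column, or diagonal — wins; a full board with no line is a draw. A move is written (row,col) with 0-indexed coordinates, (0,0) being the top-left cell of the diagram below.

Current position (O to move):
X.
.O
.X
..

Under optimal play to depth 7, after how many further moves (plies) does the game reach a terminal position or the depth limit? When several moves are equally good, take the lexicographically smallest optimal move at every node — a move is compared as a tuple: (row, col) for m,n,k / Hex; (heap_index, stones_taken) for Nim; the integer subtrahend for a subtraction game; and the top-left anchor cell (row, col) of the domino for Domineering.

p1 O@[X./.O/.X/..]: (0,1)[XO/.O/.X/..]+0* (1,0)[X./OO/.X/..]+0 (2,0)[X./.O/OX/..]+0 (3,0)[X./.O/.X/O.]+0 (3,1)[X./.O/.X/.O]+0
p2 X@[XO/.O/.X/..]: (1,0)[XO/XO/.X/..]+0* (2,0)[XO/.O/XX/..]+0 (3,0)[XO/.O/.X/X.]+0 (3,1)[XO/.O/.X/.X]+0
p3 O@[XO/XO/.X/..]: (2,0)[XO/XO/OX/..]+0* (3,0)[XO/XO/.X/O.]-1 (3,1)[XO/XO/.X/.O]-1
p4 X@[XO/XO/OX/..]: (3,0)[XO/XO/OX/X.]+0* (3,1)[XO/XO/OX/.X]+0
p5 O@[XO/XO/OX/X.]: (3,1)[XO/XO/OX/XO]+0*
p6 X@[XO/XO/OX/XO] terminal +0; root [X./.O/.X/..] d7

PV length from [X./.O/.X/..]: 5 plies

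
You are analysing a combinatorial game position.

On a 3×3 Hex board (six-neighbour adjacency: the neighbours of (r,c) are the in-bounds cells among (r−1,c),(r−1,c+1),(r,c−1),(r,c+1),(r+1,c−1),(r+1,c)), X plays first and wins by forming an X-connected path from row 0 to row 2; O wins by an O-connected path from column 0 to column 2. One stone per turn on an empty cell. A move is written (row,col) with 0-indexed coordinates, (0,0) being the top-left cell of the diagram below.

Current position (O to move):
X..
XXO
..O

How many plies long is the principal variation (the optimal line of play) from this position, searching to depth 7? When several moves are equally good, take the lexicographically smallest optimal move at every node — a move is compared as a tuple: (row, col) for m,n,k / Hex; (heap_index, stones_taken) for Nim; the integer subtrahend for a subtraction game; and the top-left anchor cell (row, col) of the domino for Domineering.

ply 1, O at X../XXO/..O | (0,1)=-1→XO./XXO/..O*; (0,2)=-1→X.O/XXO/..O; (2,0)=-1→X../XXO/O.O; (2,1)=-1→X../XXO/.OO
ply 2, X at XO./XXO/..O | (0,2)=+1→XOX/XXO/..O*; (2,0)=+1→XO./XXO/X.O; (2,1)=+1→XO./XXO/.XO
ply 3, O at XOX/XXO/..O | (2,0)=-1→XOX/XXO/O.O*; (2,1)=-1→XOX/XXO/.OO
ply 4, X at XOX/XXO/O.O | (2,1)=+1→XOX/XXO/OXO*
ply 5: XOX/XXO/OXO is terminal -1 (O); from X../XXO/..O depth 7

PV length from [X../XXO/..O]: 4 plies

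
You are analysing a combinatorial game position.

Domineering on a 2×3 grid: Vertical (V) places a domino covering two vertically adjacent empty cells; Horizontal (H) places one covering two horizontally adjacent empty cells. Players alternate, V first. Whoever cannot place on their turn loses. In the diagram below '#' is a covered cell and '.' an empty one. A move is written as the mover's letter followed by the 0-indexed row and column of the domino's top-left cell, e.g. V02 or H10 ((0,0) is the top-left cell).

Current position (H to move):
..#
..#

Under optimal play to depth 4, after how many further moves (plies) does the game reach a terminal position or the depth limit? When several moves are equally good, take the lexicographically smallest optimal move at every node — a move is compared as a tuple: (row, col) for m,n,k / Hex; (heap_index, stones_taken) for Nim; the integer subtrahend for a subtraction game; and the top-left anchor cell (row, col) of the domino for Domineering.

ply 1, H at ..#/..# | H00=+1→###/..#*; H10=+1→..#/###
ply 2: ###/..# is terminal -1 (V); from ..#/..# depth 4

PV length from [..#/..#]: 1 ply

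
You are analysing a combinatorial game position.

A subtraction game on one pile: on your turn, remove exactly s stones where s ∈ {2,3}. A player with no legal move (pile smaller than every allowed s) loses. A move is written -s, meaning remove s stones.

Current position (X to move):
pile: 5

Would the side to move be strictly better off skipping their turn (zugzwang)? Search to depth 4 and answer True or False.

ply 1, X at 5 | -2=-1→3*; -3=-1→2
ply 2, O at 3 | -2=+1→1*; -3=+1→0
ply 3: 1 is terminal -1 (X); from 5 depth 4
suppose X passes — search the same position with O to move:
pass> ply 1, O at 5 | -2=-1→3*; -3=-1→2
pass> ply 2, X at 3 | -2=+1→1*; -3=+1→0
pass> ply 3: 1 is terminal -1 (O); from 5 depth 4
for X: play -1, pass +1

zugzwang(5, X) = True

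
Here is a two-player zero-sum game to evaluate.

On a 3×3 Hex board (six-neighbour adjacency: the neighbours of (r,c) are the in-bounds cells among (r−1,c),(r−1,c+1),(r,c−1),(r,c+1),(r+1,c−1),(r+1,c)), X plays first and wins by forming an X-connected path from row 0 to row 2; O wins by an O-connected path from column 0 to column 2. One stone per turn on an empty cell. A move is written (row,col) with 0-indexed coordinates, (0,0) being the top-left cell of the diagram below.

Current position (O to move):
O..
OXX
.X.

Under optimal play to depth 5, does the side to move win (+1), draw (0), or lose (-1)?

value(O../OXX/.X., O) = -1

p1 O@[O../OXX/.X.]: (0,1)[OO./OXX/.X.]-1* (0,2)[O.O/OXX/.X.]-1 (2,0)[O../OXX/OX.]-1 (2,2)[O../OXX/.XO]-1
p2 X@[OO./OXX/.X.]: (0,2)[OOX/OXX/.X.]+1* (2,0)[OO./OXX/XX.]-1 (2,2)[OO./OXX/.XX]-1
p3 O@[OOX/OXX/.X.] terminal -1; root [O../OXX/.X.] d5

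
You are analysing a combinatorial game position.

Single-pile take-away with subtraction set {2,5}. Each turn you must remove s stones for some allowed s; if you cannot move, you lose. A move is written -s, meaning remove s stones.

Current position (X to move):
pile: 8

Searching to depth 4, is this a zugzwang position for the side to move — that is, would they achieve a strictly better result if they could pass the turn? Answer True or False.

zugzwang(8, X) = True

p1 X@[8]: -2[6]-1* -5[3]-1
p2 O@[6]: -2[4]+1* -5[1]+1
p3 X@[4]: -2[2]-1*
p4 O@[2]: -2[0]+1*
p5 X@[0] terminal -1; root [8] d4
suppose X passes — search the same position with O to move:
pass> p1 O@[8]: -2[6]-1* -5[3]-1
pass> p2 X@[6]: -2[4]+1* -5[1]+1
pass> p3 O@[4]: -2[2]-1*
pass> p4 X@[2]: -2[0]+1*
pass> p5 O@[0] terminal -1; root [8] d4
for X: play -1, pass +1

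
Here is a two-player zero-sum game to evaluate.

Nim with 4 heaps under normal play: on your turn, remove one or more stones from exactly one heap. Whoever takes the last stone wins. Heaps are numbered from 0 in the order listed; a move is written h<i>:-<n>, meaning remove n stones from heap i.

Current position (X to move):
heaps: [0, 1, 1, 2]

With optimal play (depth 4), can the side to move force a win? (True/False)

X winning at [(0,1,1,2)]: True

ply 1, X at (0,1,1,2) | h1:-1=-1→(0,0,1,2); h2:-1=-1→(0,1,0,2); h3:-1=-1→(0,1,1,1); h3:-2=+1→(0,1,1,0)*
ply 2, O at (0,1,1,0) | h1:-1=-1→(0,0,1,0)*; h2:-1=-1→(0,1,0,0)
ply 3, X at (0,0,1,0) | h2:-1=+1→(0,0,0,0)*
ply 4: (0,0,0,0) is terminal -1 (O); from (0,1,1,2) depth 4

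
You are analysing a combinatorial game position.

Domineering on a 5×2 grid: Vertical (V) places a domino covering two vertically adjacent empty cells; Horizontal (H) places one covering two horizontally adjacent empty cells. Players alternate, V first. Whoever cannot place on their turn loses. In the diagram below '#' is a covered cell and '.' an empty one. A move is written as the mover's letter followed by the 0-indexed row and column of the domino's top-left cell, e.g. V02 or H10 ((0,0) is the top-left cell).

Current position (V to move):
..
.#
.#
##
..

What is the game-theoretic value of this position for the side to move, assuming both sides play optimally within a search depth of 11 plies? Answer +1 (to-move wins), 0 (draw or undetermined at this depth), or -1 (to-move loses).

p1 V@[../.#/.#/##/..]: V00[#./##/.#/##/..]-1* V10[../##/##/##/..]-1
p2 H@[#./##/.#/##/..]: H40[#./##/.#/##/##]+1*
p3 V@[#./##/.#/##/##] terminal -1; root [../.#/.#/##/..] d11

value(../.#/.#/##/.., V) = -1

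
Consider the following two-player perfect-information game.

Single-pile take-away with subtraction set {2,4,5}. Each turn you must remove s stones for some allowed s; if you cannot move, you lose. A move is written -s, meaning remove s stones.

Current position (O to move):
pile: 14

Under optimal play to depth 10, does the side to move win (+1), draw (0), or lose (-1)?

ply 1, O at 14 | -2=-1→12*; -4=-1→10; -5=-1→9
ply 2, X at 12 | -2=-1→10; -4=+1→8*; -5=+1→7
ply 3, O at 8 | -2=-1→6*; -4=-1→4; -5=-1→3
ply 4, X at 6 | -2=-1→4; -4=-1→2; -5=+1→1*
ply 5: 1 is terminal -1 (O); from 14 depth 10

value(14, O) = -1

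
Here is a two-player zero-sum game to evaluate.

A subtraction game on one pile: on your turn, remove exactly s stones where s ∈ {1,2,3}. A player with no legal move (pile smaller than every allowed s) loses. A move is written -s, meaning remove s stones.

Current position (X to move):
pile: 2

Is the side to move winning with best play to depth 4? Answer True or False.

ply 1, X at 2 | -1=-1→1; -2=+1→0*
ply 2: 0 is terminal -1 (O); from 2 depth 4

X winning at [2]: True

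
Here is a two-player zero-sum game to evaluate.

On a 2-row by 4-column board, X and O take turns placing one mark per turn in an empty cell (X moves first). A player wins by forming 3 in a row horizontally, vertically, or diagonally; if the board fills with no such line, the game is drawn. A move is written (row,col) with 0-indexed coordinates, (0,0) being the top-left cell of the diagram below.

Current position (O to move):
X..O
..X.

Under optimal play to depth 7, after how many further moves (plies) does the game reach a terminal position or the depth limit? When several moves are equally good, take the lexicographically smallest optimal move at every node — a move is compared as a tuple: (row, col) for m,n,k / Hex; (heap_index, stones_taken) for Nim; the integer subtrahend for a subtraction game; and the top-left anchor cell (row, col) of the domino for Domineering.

PV length from [X..O/..X.]: 5 plies

p1 O@[X..O/..X.]: (0,1)[XO.O/..X.]+0* (0,2)[X.OO/..X.]+0 (1,0)[X..O/O.X.]+0 (1,1)[X..O/.OX.]+0 (1,3)[X..O/..XO]+0
p2 X@[XO.O/..X.]: (0,2)[XOXO/..X.]+0* (1,0)[XO.O/X.X.]-1 (1,1)[XO.O/.XX.]-1 (1,3)[XO.O/..XX]-1
p3 O@[XOXO/..X.]: (1,0)[XOXO/O.X.]+0* (1,1)[XOXO/.OX.]+0 (1,3)[XOXO/..XO]+0
p4 X@[XOXO/O.X.]: (1,1)[XOXO/OXX.]+0* (1,3)[XOXO/O.XX]+0
p5 O@[XOXO/OXX.]: (1,3)[XOXO/OXXO]+0*
p6 X@[XOXO/OXXO] terminal +0; root [X..O/..X.] d7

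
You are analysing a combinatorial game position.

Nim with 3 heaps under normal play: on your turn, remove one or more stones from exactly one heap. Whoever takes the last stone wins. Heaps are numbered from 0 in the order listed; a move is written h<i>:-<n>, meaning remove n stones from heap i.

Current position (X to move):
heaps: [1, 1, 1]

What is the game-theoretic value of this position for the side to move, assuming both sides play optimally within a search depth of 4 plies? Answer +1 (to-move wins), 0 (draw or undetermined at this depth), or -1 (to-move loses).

ply 1, X at (1,1,1) | h0:-1=+1→(0,1,1)*; h1:-1=+1→(1,0,1); h2:-1=+1→(1,1,0)
ply 2, O at (0,1,1) | h1:-1=-1→(0,0,1)*; h2:-1=-1→(0,1,0)
ply 3, X at (0,0,1) | h2:-1=+1→(0,0,0)*
ply 4: (0,0,0) is terminal -1 (O); from (1,1,1) depth 4

value((1,1,1), X) = +1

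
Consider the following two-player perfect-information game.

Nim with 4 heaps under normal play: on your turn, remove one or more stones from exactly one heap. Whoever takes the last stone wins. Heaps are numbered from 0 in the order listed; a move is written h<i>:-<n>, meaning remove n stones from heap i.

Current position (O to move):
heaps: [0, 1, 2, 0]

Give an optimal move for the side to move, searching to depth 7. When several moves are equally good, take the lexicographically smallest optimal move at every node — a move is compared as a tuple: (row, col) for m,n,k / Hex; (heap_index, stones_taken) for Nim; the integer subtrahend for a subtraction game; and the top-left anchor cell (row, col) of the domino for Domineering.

O's best at [(0,1,2,0)]: h2:-1

p1 O@[(0,1,2,0)]: h1:-1[(0,0,2,0)]-1 h2:-1[(0,1,1,0)]+1* h2:-2[(0,1,0,0)]-1
p2 X@[(0,1,1,0)]: h1:-1[(0,0,1,0)]-1* h2:-1[(0,1,0,0)]-1
p3 O@[(0,0,1,0)]: h2:-1[(0,0,0,0)]+1*
p4 X@[(0,0,0,0)] terminal -1; root [(0,1,2,0)] d7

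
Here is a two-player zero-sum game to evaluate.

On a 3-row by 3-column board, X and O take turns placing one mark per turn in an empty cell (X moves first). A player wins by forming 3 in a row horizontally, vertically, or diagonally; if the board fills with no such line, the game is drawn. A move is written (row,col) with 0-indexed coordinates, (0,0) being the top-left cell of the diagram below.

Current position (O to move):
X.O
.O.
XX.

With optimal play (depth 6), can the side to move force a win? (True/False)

O winning at [X.O/.O./XX.]: False

ply 1, O at X.O/.O./XX. | (0,1)=-1→XOO/.O./XX.*; (1,0)=-1→X.O/OO./XX.; (1,2)=-1→X.O/.OO/XX.; (2,2)=-1→X.O/.O./XXO
ply 2, X at XOO/.O./XX. | (1,0)=+1→XOO/XO./XX.*; (1,2)=+1→XOO/.OX/XX.; (2,2)=+1→XOO/.O./XXX
ply 3: XOO/XO./XX. is terminal -1 (O); from X.O/.O./XX. depth 6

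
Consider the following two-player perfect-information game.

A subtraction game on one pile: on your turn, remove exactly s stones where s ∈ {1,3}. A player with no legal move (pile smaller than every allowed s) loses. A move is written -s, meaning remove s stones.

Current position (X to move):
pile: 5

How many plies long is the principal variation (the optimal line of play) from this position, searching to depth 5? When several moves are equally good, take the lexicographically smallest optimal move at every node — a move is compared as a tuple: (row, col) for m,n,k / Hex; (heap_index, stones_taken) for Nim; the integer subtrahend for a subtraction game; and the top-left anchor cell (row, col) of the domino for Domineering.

PV length from [5]: 5 plies

ply 1, X at 5 | -1=+1→4*; -3=+1→2
ply 2, O at 4 | -1=-1→3*; -3=-1→1
ply 3, X at 3 | -1=+1→2*; -3=+1→0
ply 4, O at 2 | -1=-1→1*
ply 5, X at 1 | -1=+1→0*
ply 6: 0 is terminal -1 (O); from 5 depth 5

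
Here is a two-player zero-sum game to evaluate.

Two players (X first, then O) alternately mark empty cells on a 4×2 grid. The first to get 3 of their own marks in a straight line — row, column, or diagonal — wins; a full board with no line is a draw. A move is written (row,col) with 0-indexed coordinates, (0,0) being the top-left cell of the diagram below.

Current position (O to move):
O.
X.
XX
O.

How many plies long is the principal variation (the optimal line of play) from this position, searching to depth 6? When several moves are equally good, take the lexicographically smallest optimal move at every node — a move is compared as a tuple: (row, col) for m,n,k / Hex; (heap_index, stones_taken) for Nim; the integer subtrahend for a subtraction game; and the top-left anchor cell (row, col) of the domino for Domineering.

PV length from [O./X./XX/O.]: 3 plies

ply 1, O at O./X./XX/O. | (0,1)=+0→OO/X./XX/O.*; (1,1)=+0→O./XO/XX/O.; (3,1)=+0→O./X./XX/OO
ply 2, X at OO/X./XX/O. | (1,1)=+0→OO/XX/XX/O.*; (3,1)=+0→OO/X./XX/OX
ply 3, O at OO/XX/XX/O. | (3,1)=+0→OO/XX/XX/OO*
ply 4: OO/XX/XX/OO is terminal +0 (X); from O./X./XX/O. depth 6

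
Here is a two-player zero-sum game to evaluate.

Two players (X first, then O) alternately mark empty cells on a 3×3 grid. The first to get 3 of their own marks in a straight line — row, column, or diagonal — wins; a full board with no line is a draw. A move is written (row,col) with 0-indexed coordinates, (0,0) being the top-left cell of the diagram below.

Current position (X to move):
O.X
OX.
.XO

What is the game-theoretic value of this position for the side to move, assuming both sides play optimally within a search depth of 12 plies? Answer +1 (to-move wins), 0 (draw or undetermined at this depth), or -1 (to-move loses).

p1 X@[O.X/OX./.XO]: (0,1)[OXX/OX./.XO]+1* (1,2)[O.X/OXX/.XO]-1 (2,0)[O.X/OX./XXO]+1
p2 O@[OXX/OX./.XO] terminal -1; root [O.X/OX./.XO] d12

value(O.X/OX./.XO, X) = +1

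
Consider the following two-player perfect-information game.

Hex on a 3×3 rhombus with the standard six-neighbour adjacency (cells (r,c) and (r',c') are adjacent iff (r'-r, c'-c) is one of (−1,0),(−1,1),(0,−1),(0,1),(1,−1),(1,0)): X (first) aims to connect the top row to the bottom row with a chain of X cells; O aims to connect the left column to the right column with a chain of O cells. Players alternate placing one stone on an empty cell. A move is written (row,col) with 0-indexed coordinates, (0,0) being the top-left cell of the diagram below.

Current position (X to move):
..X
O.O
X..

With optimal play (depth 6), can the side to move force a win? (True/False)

X winning at [..X/O.O/X..]: True

p1 X@[..X/O.O/X..]: (0,0)[X.X/O.O/X..]-1 (0,1)[.XX/O.O/X..]-1 (1,1)[..X/OXO/X..]+1* (2,1)[..X/O.O/XX.]-1 (2,2)[..X/O.O/X.X]-1
p2 O@[..X/OXO/X..] terminal -1; root [..X/O.O/X..] d6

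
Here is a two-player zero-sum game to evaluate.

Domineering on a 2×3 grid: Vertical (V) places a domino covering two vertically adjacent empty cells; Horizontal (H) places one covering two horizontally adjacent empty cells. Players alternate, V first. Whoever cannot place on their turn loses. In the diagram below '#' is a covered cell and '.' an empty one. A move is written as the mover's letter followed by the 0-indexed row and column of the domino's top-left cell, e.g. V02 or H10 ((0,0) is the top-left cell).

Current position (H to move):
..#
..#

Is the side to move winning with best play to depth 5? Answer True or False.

[..#/..#] H move#1: H00:+1/###/..#*, H10:+1/..#/###
[###/..#] end (terminal -1, V#2); searched ..#/..# to 5

H winning at [..#/..#]: True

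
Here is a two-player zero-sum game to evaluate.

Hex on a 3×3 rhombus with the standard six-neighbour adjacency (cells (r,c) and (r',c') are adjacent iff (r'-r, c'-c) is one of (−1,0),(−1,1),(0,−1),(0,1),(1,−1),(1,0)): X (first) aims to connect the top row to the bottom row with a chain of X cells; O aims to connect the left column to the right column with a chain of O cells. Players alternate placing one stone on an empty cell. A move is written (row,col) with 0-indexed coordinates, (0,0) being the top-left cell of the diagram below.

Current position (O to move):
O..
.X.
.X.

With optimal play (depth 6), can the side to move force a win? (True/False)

O winning at [O../.X./.X.]: False

[O../.X./.X.] O move#1: (0,1):-1/OO./.X./.X.*, (0,2):-1/O.O/.X./.X., (1,0):-1/O../OX./.X., (1,2):-1/O../.XO/.X., (2,0):-1/O../.X./OX., (2,2):-1/O../.X./.XO
[OO./.X./.X.] X move#2: (0,2):+1/OOX/.X./.X.*, (1,0):-1/OO./XX./.X., (1,2):-1/OO./.XX/.X., (2,0):-1/OO./.X./XX., (2,2):-1/OO./.X./.XX
[OOX/.X./.X.] end (terminal -1, O#3); searched O../.X./.X. to 6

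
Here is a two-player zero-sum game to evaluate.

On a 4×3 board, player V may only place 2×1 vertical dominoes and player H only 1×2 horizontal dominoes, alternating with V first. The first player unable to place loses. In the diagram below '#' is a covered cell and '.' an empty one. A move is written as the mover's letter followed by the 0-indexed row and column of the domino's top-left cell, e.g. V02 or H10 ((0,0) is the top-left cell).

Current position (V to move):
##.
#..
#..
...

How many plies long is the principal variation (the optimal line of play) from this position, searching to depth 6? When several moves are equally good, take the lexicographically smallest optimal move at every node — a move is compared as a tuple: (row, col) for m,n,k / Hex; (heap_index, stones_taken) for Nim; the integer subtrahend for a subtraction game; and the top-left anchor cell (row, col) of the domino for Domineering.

ply 1, V at ##./#../#../... | V02=-1→###/#.#/#../...; V11=+1→##./##./##./...*; V12=+1→##./#.#/#.#/...; V21=+1→##./#../##./.#.; V22=+1→##./#../#.#/..#
ply 2, H at ##./##./##./... | H30=-1→##./##./##./##.*; H31=-1→##./##./##./.##
ply 3, V at ##./##./##./##. | V02=+1→###/###/##./##.*; V12=+1→##./###/###/##.; V22=+1→##./##./###/###
ply 4: ###/###/##./##. is terminal -1 (H); from ##./#../#../... depth 6

PV length from [##./#../#../...]: 3 plies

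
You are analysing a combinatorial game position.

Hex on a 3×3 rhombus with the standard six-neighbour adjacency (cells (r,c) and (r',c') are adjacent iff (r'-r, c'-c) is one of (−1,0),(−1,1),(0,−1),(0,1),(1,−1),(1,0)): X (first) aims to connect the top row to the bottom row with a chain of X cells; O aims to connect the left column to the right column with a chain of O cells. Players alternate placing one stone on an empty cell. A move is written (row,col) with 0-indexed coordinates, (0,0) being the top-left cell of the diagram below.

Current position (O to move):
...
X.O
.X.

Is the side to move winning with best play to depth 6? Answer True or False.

p1 O@[.../X.O/.X.]: (0,0)[O../X.O/.X.]-1* (0,1)[.O./X.O/.X.]-1 (0,2)[..O/X.O/.X.]-1 (1,1)[.../XOO/.X.]-1 (2,0)[.../X.O/OX.]-1 (2,2)[.../X.O/.XO]-1
p2 X@[O../X.O/.X.]: (0,1)[OX./X.O/.X.]+1* (0,2)[O.X/X.O/.X.]-1 (1,1)[O../XXO/.X.]+1 (2,0)[O../X.O/XX.]-1 (2,2)[O../X.O/.XX]-1
p3 O@[OX./X.O/.X.]: (0,2)[OXO/X.O/.X.]-1* (1,1)[OX./XOO/.X.]-1 (2,0)[OX./X.O/OX.]-1 (2,2)[OX./X.O/.XO]-1
p4 X@[OXO/X.O/.X.]: (1,1)[OXO/XXO/.X.]+1* (2,0)[OXO/X.O/XX.]+1 (2,2)[OXO/X.O/.XX]+1
p5 O@[OXO/XXO/.X.] terminal -1; root [.../X.O/.X.] d6

O winning at [.../X.O/.X.]: False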